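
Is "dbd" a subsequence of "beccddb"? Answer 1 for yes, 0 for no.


Check if "dbd" is a subsequence of "beccddb"
Greedy scan:
  Position 0 ('b'): no match needed
  Position 1 ('e'): no match needed
  Position 2 ('c'): no match needed
  Position 3 ('c'): no match needed
  Position 4 ('d'): matches sub[0] = 'd'
  Position 5 ('d'): no match needed
  Position 6 ('b'): matches sub[1] = 'b'
Only matched 2/3 characters => not a subsequence

0


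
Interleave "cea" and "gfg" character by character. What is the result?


Interleaving "cea" and "gfg":
  Position 0: 'c' from first, 'g' from second => "cg"
  Position 1: 'e' from first, 'f' from second => "ef"
  Position 2: 'a' from first, 'g' from second => "ag"
Result: cgefag

cgefag


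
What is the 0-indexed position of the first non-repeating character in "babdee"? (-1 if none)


Input: babdee
Character frequencies:
  'a': 1
  'b': 2
  'd': 1
  'e': 2
Scanning left to right for freq == 1:
  Position 0 ('b'): freq=2, skip
  Position 1 ('a'): unique! => answer = 1

1


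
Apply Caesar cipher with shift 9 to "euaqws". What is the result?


Caesar cipher: shift "euaqws" by 9
  'e' (pos 4) + 9 = pos 13 = 'n'
  'u' (pos 20) + 9 = pos 3 = 'd'
  'a' (pos 0) + 9 = pos 9 = 'j'
  'q' (pos 16) + 9 = pos 25 = 'z'
  'w' (pos 22) + 9 = pos 5 = 'f'
  's' (pos 18) + 9 = pos 1 = 'b'
Result: ndjzfb

ndjzfb


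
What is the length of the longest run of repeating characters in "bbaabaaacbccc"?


Input: "bbaabaaacbccc"
Scanning for longest run:
  Position 1 ('b'): continues run of 'b', length=2
  Position 2 ('a'): new char, reset run to 1
  Position 3 ('a'): continues run of 'a', length=2
  Position 4 ('b'): new char, reset run to 1
  Position 5 ('a'): new char, reset run to 1
  Position 6 ('a'): continues run of 'a', length=2
  Position 7 ('a'): continues run of 'a', length=3
  Position 8 ('c'): new char, reset run to 1
  Position 9 ('b'): new char, reset run to 1
  Position 10 ('c'): new char, reset run to 1
  Position 11 ('c'): continues run of 'c', length=2
  Position 12 ('c'): continues run of 'c', length=3
Longest run: 'a' with length 3

3


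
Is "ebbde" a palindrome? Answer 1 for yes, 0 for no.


Input: ebbde
Reversed: edbbe
  Compare pos 0 ('e') with pos 4 ('e'): match
  Compare pos 1 ('b') with pos 3 ('d'): MISMATCH
Result: not a palindrome

0


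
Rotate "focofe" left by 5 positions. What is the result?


Input: "focofe", rotate left by 5
First 5 characters: "focof"
Remaining characters: "e"
Concatenate remaining + first: "e" + "focof" = "efocof"

efocof


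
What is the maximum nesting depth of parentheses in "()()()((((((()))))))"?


Input: "()()()((((((()))))))"
Tracking depth:
  Position 0 '(': depth becomes 1
  Position 1 ')': depth becomes 0
  Position 2 '(': depth becomes 1
  Position 3 ')': depth becomes 0
  Position 4 '(': depth becomes 1
  Position 5 ')': depth becomes 0
  Position 6 '(': depth becomes 1
  Position 7 '(': depth becomes 2
  Position 8 '(': depth becomes 3
  Position 9 '(': depth becomes 4
  Position 10 '(': depth becomes 5
  Position 11 '(': depth becomes 6
  Position 12 '(': depth becomes 7
  Position 13 ')': depth becomes 6
  Position 14 ')': depth becomes 5
  Position 15 ')': depth becomes 4
  Position 16 ')': depth becomes 3
  Position 17 ')': depth becomes 2
  Position 18 ')': depth becomes 1
  Position 19 ')': depth becomes 0
Maximum depth reached: 7

7


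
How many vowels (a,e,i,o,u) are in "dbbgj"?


Input: dbbgj
Checking each character:
  'd' at position 0: consonant
  'b' at position 1: consonant
  'b' at position 2: consonant
  'g' at position 3: consonant
  'j' at position 4: consonant
Total vowels: 0

0


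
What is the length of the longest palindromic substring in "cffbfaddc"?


Input: "cffbfaddc"
Checking substrings for palindromes:
  [2:5] "fbf" (len 3) => palindrome
  [1:3] "ff" (len 2) => palindrome
  [6:8] "dd" (len 2) => palindrome
Longest palindromic substring: "fbf" with length 3

3


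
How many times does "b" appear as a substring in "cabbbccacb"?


Searching for "b" in "cabbbccacb"
Scanning each position:
  Position 0: "c" => no
  Position 1: "a" => no
  Position 2: "b" => MATCH
  Position 3: "b" => MATCH
  Position 4: "b" => MATCH
  Position 5: "c" => no
  Position 6: "c" => no
  Position 7: "a" => no
  Position 8: "c" => no
  Position 9: "b" => MATCH
Total occurrences: 4

4


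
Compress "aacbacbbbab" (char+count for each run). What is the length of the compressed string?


Input: aacbacbbbab
Runs:
  'a' x 2 => "a2"
  'c' x 1 => "c1"
  'b' x 1 => "b1"
  'a' x 1 => "a1"
  'c' x 1 => "c1"
  'b' x 3 => "b3"
  'a' x 1 => "a1"
  'b' x 1 => "b1"
Compressed: "a2c1b1a1c1b3a1b1"
Compressed length: 16

16


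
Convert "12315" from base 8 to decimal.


Input: "12315" in base 8
Positional expansion:
  Digit '1' (value 1) x 8^4 = 4096
  Digit '2' (value 2) x 8^3 = 1024
  Digit '3' (value 3) x 8^2 = 192
  Digit '1' (value 1) x 8^1 = 8
  Digit '5' (value 5) x 8^0 = 5
Sum = 5325

5325


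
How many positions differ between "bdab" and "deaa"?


Comparing "bdab" and "deaa" position by position:
  Position 0: 'b' vs 'd' => DIFFER
  Position 1: 'd' vs 'e' => DIFFER
  Position 2: 'a' vs 'a' => same
  Position 3: 'b' vs 'a' => DIFFER
Positions that differ: 3

3


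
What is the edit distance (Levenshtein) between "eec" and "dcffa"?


Computing edit distance: "eec" -> "dcffa"
DP table:
           d    c    f    f    a
      0    1    2    3    4    5
  e   1    1    2    3    4    5
  e   2    2    2    3    4    5
  c   3    3    2    3    4    5
Edit distance = dp[3][5] = 5

5


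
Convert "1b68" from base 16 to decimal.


Input: "1b68" in base 16
Positional expansion:
  Digit '1' (value 1) x 16^3 = 4096
  Digit 'b' (value 11) x 16^2 = 2816
  Digit '6' (value 6) x 16^1 = 96
  Digit '8' (value 8) x 16^0 = 8
Sum = 7016

7016


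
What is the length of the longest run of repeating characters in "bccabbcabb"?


Input: "bccabbcabb"
Scanning for longest run:
  Position 1 ('c'): new char, reset run to 1
  Position 2 ('c'): continues run of 'c', length=2
  Position 3 ('a'): new char, reset run to 1
  Position 4 ('b'): new char, reset run to 1
  Position 5 ('b'): continues run of 'b', length=2
  Position 6 ('c'): new char, reset run to 1
  Position 7 ('a'): new char, reset run to 1
  Position 8 ('b'): new char, reset run to 1
  Position 9 ('b'): continues run of 'b', length=2
Longest run: 'c' with length 2

2


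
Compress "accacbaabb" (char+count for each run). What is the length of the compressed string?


Input: accacbaabb
Runs:
  'a' x 1 => "a1"
  'c' x 2 => "c2"
  'a' x 1 => "a1"
  'c' x 1 => "c1"
  'b' x 1 => "b1"
  'a' x 2 => "a2"
  'b' x 2 => "b2"
Compressed: "a1c2a1c1b1a2b2"
Compressed length: 14

14


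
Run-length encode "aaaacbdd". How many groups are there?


Input: aaaacbdd
Scanning for consecutive runs:
  Group 1: 'a' x 4 (positions 0-3)
  Group 2: 'c' x 1 (positions 4-4)
  Group 3: 'b' x 1 (positions 5-5)
  Group 4: 'd' x 2 (positions 6-7)
Total groups: 4

4


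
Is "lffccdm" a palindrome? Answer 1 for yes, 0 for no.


Input: lffccdm
Reversed: mdccffl
  Compare pos 0 ('l') with pos 6 ('m'): MISMATCH
  Compare pos 1 ('f') with pos 5 ('d'): MISMATCH
  Compare pos 2 ('f') with pos 4 ('c'): MISMATCH
Result: not a palindrome

0


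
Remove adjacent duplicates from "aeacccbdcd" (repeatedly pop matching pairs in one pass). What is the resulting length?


Input: aeacccbdcd
Stack-based adjacent duplicate removal:
  Read 'a': push. Stack: a
  Read 'e': push. Stack: ae
  Read 'a': push. Stack: aea
  Read 'c': push. Stack: aeac
  Read 'c': matches stack top 'c' => pop. Stack: aea
  Read 'c': push. Stack: aeac
  Read 'b': push. Stack: aeacb
  Read 'd': push. Stack: aeacbd
  Read 'c': push. Stack: aeacbdc
  Read 'd': push. Stack: aeacbdcd
Final stack: "aeacbdcd" (length 8)

8


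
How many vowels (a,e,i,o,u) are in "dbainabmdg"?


Input: dbainabmdg
Checking each character:
  'd' at position 0: consonant
  'b' at position 1: consonant
  'a' at position 2: vowel (running total: 1)
  'i' at position 3: vowel (running total: 2)
  'n' at position 4: consonant
  'a' at position 5: vowel (running total: 3)
  'b' at position 6: consonant
  'm' at position 7: consonant
  'd' at position 8: consonant
  'g' at position 9: consonant
Total vowels: 3

3


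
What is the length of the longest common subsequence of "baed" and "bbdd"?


LCS of "baed" and "bbdd"
DP table:
           b    b    d    d
      0    0    0    0    0
  b   0    1    1    1    1
  a   0    1    1    1    1
  e   0    1    1    1    1
  d   0    1    1    2    2
LCS length = dp[4][4] = 2

2


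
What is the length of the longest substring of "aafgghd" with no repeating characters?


Input: "aafgghd"
Sliding window (track last position of each char):
  Position 0 ('a'): window [0,0] length 1 -- new best
  Position 1 ('a'): repeat (last at 0), move window start to 1
  Position 1 ('a'): window [1,1] length 1
  Position 2 ('f'): window [1,2] length 2 -- new best
  Position 3 ('g'): window [1,3] length 3 -- new best
  Position 4 ('g'): repeat (last at 3), move window start to 4
  Position 4 ('g'): window [4,4] length 1
  Position 5 ('h'): window [4,5] length 2
  Position 6 ('d'): window [4,6] length 3
Longest substring with no repeats: "afg" with length 3

3


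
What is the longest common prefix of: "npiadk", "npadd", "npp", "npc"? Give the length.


Words: npiadk, npadd, npp, npc
  Position 0: all 'n' => match
  Position 1: all 'p' => match
  Position 2: ('i', 'a', 'p', 'c') => mismatch, stop
LCP = "np" (length 2)

2


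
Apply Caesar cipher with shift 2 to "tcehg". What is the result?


Caesar cipher: shift "tcehg" by 2
  't' (pos 19) + 2 = pos 21 = 'v'
  'c' (pos 2) + 2 = pos 4 = 'e'
  'e' (pos 4) + 2 = pos 6 = 'g'
  'h' (pos 7) + 2 = pos 9 = 'j'
  'g' (pos 6) + 2 = pos 8 = 'i'
Result: vegji

vegji


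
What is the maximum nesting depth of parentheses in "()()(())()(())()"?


Input: "()()(())()(())()"
Tracking depth:
  Position 0 '(': depth becomes 1
  Position 1 ')': depth becomes 0
  Position 2 '(': depth becomes 1
  Position 3 ')': depth becomes 0
  Position 4 '(': depth becomes 1
  Position 5 '(': depth becomes 2
  Position 6 ')': depth becomes 1
  Position 7 ')': depth becomes 0
  Position 8 '(': depth becomes 1
  Position 9 ')': depth becomes 0
  Position 10 '(': depth becomes 1
  Position 11 '(': depth becomes 2
  Position 12 ')': depth becomes 1
  Position 13 ')': depth becomes 0
  Position 14 '(': depth becomes 1
  Position 15 ')': depth becomes 0
Maximum depth reached: 2

2


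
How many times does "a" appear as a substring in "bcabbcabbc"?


Searching for "a" in "bcabbcabbc"
Scanning each position:
  Position 0: "b" => no
  Position 1: "c" => no
  Position 2: "a" => MATCH
  Position 3: "b" => no
  Position 4: "b" => no
  Position 5: "c" => no
  Position 6: "a" => MATCH
  Position 7: "b" => no
  Position 8: "b" => no
  Position 9: "c" => no
Total occurrences: 2

2


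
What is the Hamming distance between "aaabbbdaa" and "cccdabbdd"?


Comparing "aaabbbdaa" and "cccdabbdd" position by position:
  Position 0: 'a' vs 'c' => differ
  Position 1: 'a' vs 'c' => differ
  Position 2: 'a' vs 'c' => differ
  Position 3: 'b' vs 'd' => differ
  Position 4: 'b' vs 'a' => differ
  Position 5: 'b' vs 'b' => same
  Position 6: 'd' vs 'b' => differ
  Position 7: 'a' vs 'd' => differ
  Position 8: 'a' vs 'd' => differ
Total differences (Hamming distance): 8

8


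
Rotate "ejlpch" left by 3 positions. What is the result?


Input: "ejlpch", rotate left by 3
First 3 characters: "ejl"
Remaining characters: "pch"
Concatenate remaining + first: "pch" + "ejl" = "pchejl"

pchejl


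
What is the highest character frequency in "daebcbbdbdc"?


Input: daebcbbdbdc
Character counts:
  'a': 1
  'b': 4
  'c': 2
  'd': 3
  'e': 1
Maximum frequency: 4

4


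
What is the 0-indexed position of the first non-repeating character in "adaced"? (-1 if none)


Input: adaced
Character frequencies:
  'a': 2
  'c': 1
  'd': 2
  'e': 1
Scanning left to right for freq == 1:
  Position 0 ('a'): freq=2, skip
  Position 1 ('d'): freq=2, skip
  Position 2 ('a'): freq=2, skip
  Position 3 ('c'): unique! => answer = 3

3


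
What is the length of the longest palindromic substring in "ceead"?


Input: "ceead"
Checking substrings for palindromes:
  [1:3] "ee" (len 2) => palindrome
Longest palindromic substring: "ee" with length 2

2


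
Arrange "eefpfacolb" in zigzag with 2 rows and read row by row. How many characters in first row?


Zigzag "eefpfacolb" into 2 rows:
Placing characters:
  'e' => row 0
  'e' => row 1
  'f' => row 0
  'p' => row 1
  'f' => row 0
  'a' => row 1
  'c' => row 0
  'o' => row 1
  'l' => row 0
  'b' => row 1
Rows:
  Row 0: "effcl"
  Row 1: "epaob"
First row length: 5

5


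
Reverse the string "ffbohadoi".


Input: ffbohadoi
Reading characters right to left:
  Position 8: 'i'
  Position 7: 'o'
  Position 6: 'd'
  Position 5: 'a'
  Position 4: 'h'
  Position 3: 'o'
  Position 2: 'b'
  Position 1: 'f'
  Position 0: 'f'
Reversed: iodahobff

iodahobff


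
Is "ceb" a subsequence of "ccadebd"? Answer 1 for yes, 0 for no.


Check if "ceb" is a subsequence of "ccadebd"
Greedy scan:
  Position 0 ('c'): matches sub[0] = 'c'
  Position 1 ('c'): no match needed
  Position 2 ('a'): no match needed
  Position 3 ('d'): no match needed
  Position 4 ('e'): matches sub[1] = 'e'
  Position 5 ('b'): matches sub[2] = 'b'
  Position 6 ('d'): no match needed
All 3 characters matched => is a subsequence

1


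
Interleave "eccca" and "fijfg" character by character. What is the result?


Interleaving "eccca" and "fijfg":
  Position 0: 'e' from first, 'f' from second => "ef"
  Position 1: 'c' from first, 'i' from second => "ci"
  Position 2: 'c' from first, 'j' from second => "cj"
  Position 3: 'c' from first, 'f' from second => "cf"
  Position 4: 'a' from first, 'g' from second => "ag"
Result: efcicjcfag

efcicjcfag


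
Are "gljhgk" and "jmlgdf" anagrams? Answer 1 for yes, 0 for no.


Strings: "gljhgk", "jmlgdf"
Sorted first:  gghjkl
Sorted second: dfgjlm
Differ at position 0: 'g' vs 'd' => not anagrams

0


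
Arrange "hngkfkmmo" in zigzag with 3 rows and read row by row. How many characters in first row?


Zigzag "hngkfkmmo" into 3 rows:
Placing characters:
  'h' => row 0
  'n' => row 1
  'g' => row 2
  'k' => row 1
  'f' => row 0
  'k' => row 1
  'm' => row 2
  'm' => row 1
  'o' => row 0
Rows:
  Row 0: "hfo"
  Row 1: "nkkm"
  Row 2: "gm"
First row length: 3

3


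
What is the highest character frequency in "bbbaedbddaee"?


Input: bbbaedbddaee
Character counts:
  'a': 2
  'b': 4
  'd': 3
  'e': 3
Maximum frequency: 4

4


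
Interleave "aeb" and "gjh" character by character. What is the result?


Interleaving "aeb" and "gjh":
  Position 0: 'a' from first, 'g' from second => "ag"
  Position 1: 'e' from first, 'j' from second => "ej"
  Position 2: 'b' from first, 'h' from second => "bh"
Result: agejbh

agejbh


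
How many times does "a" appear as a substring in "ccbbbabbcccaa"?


Searching for "a" in "ccbbbabbcccaa"
Scanning each position:
  Position 0: "c" => no
  Position 1: "c" => no
  Position 2: "b" => no
  Position 3: "b" => no
  Position 4: "b" => no
  Position 5: "a" => MATCH
  Position 6: "b" => no
  Position 7: "b" => no
  Position 8: "c" => no
  Position 9: "c" => no
  Position 10: "c" => no
  Position 11: "a" => MATCH
  Position 12: "a" => MATCH
Total occurrences: 3

3


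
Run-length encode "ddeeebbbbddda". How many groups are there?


Input: ddeeebbbbddda
Scanning for consecutive runs:
  Group 1: 'd' x 2 (positions 0-1)
  Group 2: 'e' x 3 (positions 2-4)
  Group 3: 'b' x 4 (positions 5-8)
  Group 4: 'd' x 3 (positions 9-11)
  Group 5: 'a' x 1 (positions 12-12)
Total groups: 5

5


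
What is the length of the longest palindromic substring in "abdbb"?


Input: "abdbb"
Checking substrings for palindromes:
  [1:4] "bdb" (len 3) => palindrome
  [3:5] "bb" (len 2) => palindrome
Longest palindromic substring: "bdb" with length 3

3


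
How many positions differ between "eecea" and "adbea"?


Comparing "eecea" and "adbea" position by position:
  Position 0: 'e' vs 'a' => DIFFER
  Position 1: 'e' vs 'd' => DIFFER
  Position 2: 'c' vs 'b' => DIFFER
  Position 3: 'e' vs 'e' => same
  Position 4: 'a' vs 'a' => same
Positions that differ: 3

3


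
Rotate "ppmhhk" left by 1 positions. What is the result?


Input: "ppmhhk", rotate left by 1
First 1 characters: "p"
Remaining characters: "pmhhk"
Concatenate remaining + first: "pmhhk" + "p" = "pmhhkp"

pmhhkp


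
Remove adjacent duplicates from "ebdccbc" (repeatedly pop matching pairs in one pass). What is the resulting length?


Input: ebdccbc
Stack-based adjacent duplicate removal:
  Read 'e': push. Stack: e
  Read 'b': push. Stack: eb
  Read 'd': push. Stack: ebd
  Read 'c': push. Stack: ebdc
  Read 'c': matches stack top 'c' => pop. Stack: ebd
  Read 'b': push. Stack: ebdb
  Read 'c': push. Stack: ebdbc
Final stack: "ebdbc" (length 5)

5


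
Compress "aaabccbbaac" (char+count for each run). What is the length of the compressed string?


Input: aaabccbbaac
Runs:
  'a' x 3 => "a3"
  'b' x 1 => "b1"
  'c' x 2 => "c2"
  'b' x 2 => "b2"
  'a' x 2 => "a2"
  'c' x 1 => "c1"
Compressed: "a3b1c2b2a2c1"
Compressed length: 12

12


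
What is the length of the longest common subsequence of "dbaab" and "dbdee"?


LCS of "dbaab" and "dbdee"
DP table:
           d    b    d    e    e
      0    0    0    0    0    0
  d   0    1    1    1    1    1
  b   0    1    2    2    2    2
  a   0    1    2    2    2    2
  a   0    1    2    2    2    2
  b   0    1    2    2    2    2
LCS length = dp[5][5] = 2

2


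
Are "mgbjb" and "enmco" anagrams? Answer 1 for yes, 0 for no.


Strings: "mgbjb", "enmco"
Sorted first:  bbgjm
Sorted second: cemno
Differ at position 0: 'b' vs 'c' => not anagrams

0


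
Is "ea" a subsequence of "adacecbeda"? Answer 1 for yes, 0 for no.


Check if "ea" is a subsequence of "adacecbeda"
Greedy scan:
  Position 0 ('a'): no match needed
  Position 1 ('d'): no match needed
  Position 2 ('a'): no match needed
  Position 3 ('c'): no match needed
  Position 4 ('e'): matches sub[0] = 'e'
  Position 5 ('c'): no match needed
  Position 6 ('b'): no match needed
  Position 7 ('e'): no match needed
  Position 8 ('d'): no match needed
  Position 9 ('a'): matches sub[1] = 'a'
All 2 characters matched => is a subsequence

1


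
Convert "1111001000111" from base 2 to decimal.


Input: "1111001000111" in base 2
Positional expansion:
  Digit '1' (value 1) x 2^12 = 4096
  Digit '1' (value 1) x 2^11 = 2048
  Digit '1' (value 1) x 2^10 = 1024
  Digit '1' (value 1) x 2^9 = 512
  Digit '0' (value 0) x 2^8 = 0
  Digit '0' (value 0) x 2^7 = 0
  Digit '1' (value 1) x 2^6 = 64
  Digit '0' (value 0) x 2^5 = 0
  Digit '0' (value 0) x 2^4 = 0
  Digit '0' (value 0) x 2^3 = 0
  Digit '1' (value 1) x 2^2 = 4
  Digit '1' (value 1) x 2^1 = 2
  Digit '1' (value 1) x 2^0 = 1
Sum = 7751

7751


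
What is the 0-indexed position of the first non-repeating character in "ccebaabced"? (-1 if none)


Input: ccebaabced
Character frequencies:
  'a': 2
  'b': 2
  'c': 3
  'd': 1
  'e': 2
Scanning left to right for freq == 1:
  Position 0 ('c'): freq=3, skip
  Position 1 ('c'): freq=3, skip
  Position 2 ('e'): freq=2, skip
  Position 3 ('b'): freq=2, skip
  Position 4 ('a'): freq=2, skip
  Position 5 ('a'): freq=2, skip
  Position 6 ('b'): freq=2, skip
  Position 7 ('c'): freq=3, skip
  Position 8 ('e'): freq=2, skip
  Position 9 ('d'): unique! => answer = 9

9


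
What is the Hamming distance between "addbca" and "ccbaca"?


Comparing "addbca" and "ccbaca" position by position:
  Position 0: 'a' vs 'c' => differ
  Position 1: 'd' vs 'c' => differ
  Position 2: 'd' vs 'b' => differ
  Position 3: 'b' vs 'a' => differ
  Position 4: 'c' vs 'c' => same
  Position 5: 'a' vs 'a' => same
Total differences (Hamming distance): 4

4


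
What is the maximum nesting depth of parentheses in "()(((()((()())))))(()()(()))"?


Input: "()(((()((()())))))(()()(()))"
Tracking depth:
  Position 0 '(': depth becomes 1
  Position 1 ')': depth becomes 0
  Position 2 '(': depth becomes 1
  Position 3 '(': depth becomes 2
  Position 4 '(': depth becomes 3
  Position 5 '(': depth becomes 4
  Position 6 ')': depth becomes 3
  Position 7 '(': depth becomes 4
  Position 8 '(': depth becomes 5
  Position 9 '(': depth becomes 6
  Position 10 ')': depth becomes 5
  Position 11 '(': depth becomes 6
  Position 12 ')': depth becomes 5
  Position 13 ')': depth becomes 4
  Position 14 ')': depth becomes 3
  Position 15 ')': depth becomes 2
  Position 16 ')': depth becomes 1
  Position 17 ')': depth becomes 0
  Position 18 '(': depth becomes 1
  Position 19 '(': depth becomes 2
  Position 20 ')': depth becomes 1
  Position 21 '(': depth becomes 2
  Position 22 ')': depth becomes 1
  Position 23 '(': depth becomes 2
  Position 24 '(': depth becomes 3
  Position 25 ')': depth becomes 2
  Position 26 ')': depth becomes 1
  Position 27 ')': depth becomes 0
Maximum depth reached: 6

6


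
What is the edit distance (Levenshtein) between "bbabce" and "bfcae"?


Computing edit distance: "bbabce" -> "bfcae"
DP table:
           b    f    c    a    e
      0    1    2    3    4    5
  b   1    0    1    2    3    4
  b   2    1    1    2    3    4
  a   3    2    2    2    2    3
  b   4    3    3    3    3    3
  c   5    4    4    3    4    4
  e   6    5    5    4    4    4
Edit distance = dp[6][5] = 4

4


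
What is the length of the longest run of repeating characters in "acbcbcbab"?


Input: "acbcbcbab"
Scanning for longest run:
  Position 1 ('c'): new char, reset run to 1
  Position 2 ('b'): new char, reset run to 1
  Position 3 ('c'): new char, reset run to 1
  Position 4 ('b'): new char, reset run to 1
  Position 5 ('c'): new char, reset run to 1
  Position 6 ('b'): new char, reset run to 1
  Position 7 ('a'): new char, reset run to 1
  Position 8 ('b'): new char, reset run to 1
Longest run: 'a' with length 1

1


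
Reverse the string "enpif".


Input: enpif
Reading characters right to left:
  Position 4: 'f'
  Position 3: 'i'
  Position 2: 'p'
  Position 1: 'n'
  Position 0: 'e'
Reversed: fipne

fipne


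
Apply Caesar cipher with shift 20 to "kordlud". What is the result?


Caesar cipher: shift "kordlud" by 20
  'k' (pos 10) + 20 = pos 4 = 'e'
  'o' (pos 14) + 20 = pos 8 = 'i'
  'r' (pos 17) + 20 = pos 11 = 'l'
  'd' (pos 3) + 20 = pos 23 = 'x'
  'l' (pos 11) + 20 = pos 5 = 'f'
  'u' (pos 20) + 20 = pos 14 = 'o'
  'd' (pos 3) + 20 = pos 23 = 'x'
Result: eilxfox

eilxfox


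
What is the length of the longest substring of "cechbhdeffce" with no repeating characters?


Input: "cechbhdeffce"
Sliding window (track last position of each char):
  Position 0 ('c'): window [0,0] length 1 -- new best
  Position 1 ('e'): window [0,1] length 2 -- new best
  Position 2 ('c'): repeat (last at 0), move window start to 1
  Position 2 ('c'): window [1,2] length 2
  Position 3 ('h'): window [1,3] length 3 -- new best
  Position 4 ('b'): window [1,4] length 4 -- new best
  Position 5 ('h'): repeat (last at 3), move window start to 4
  Position 5 ('h'): window [4,5] length 2
  Position 6 ('d'): window [4,6] length 3
  Position 7 ('e'): window [4,7] length 4
  Position 8 ('f'): window [4,8] length 5 -- new best
  Position 9 ('f'): repeat (last at 8), move window start to 9
  Position 9 ('f'): window [9,9] length 1
  Position 10 ('c'): window [9,10] length 2
  Position 11 ('e'): window [9,11] length 3
Longest substring with no repeats: "bhdef" with length 5

5


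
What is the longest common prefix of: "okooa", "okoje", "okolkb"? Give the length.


Words: okooa, okoje, okolkb
  Position 0: all 'o' => match
  Position 1: all 'k' => match
  Position 2: all 'o' => match
  Position 3: ('o', 'j', 'l') => mismatch, stop
LCP = "oko" (length 3)

3


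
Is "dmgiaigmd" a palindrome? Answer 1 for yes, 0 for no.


Input: dmgiaigmd
Reversed: dmgiaigmd
  Compare pos 0 ('d') with pos 8 ('d'): match
  Compare pos 1 ('m') with pos 7 ('m'): match
  Compare pos 2 ('g') with pos 6 ('g'): match
  Compare pos 3 ('i') with pos 5 ('i'): match
Result: palindrome

1


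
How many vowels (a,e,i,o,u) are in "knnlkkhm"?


Input: knnlkkhm
Checking each character:
  'k' at position 0: consonant
  'n' at position 1: consonant
  'n' at position 2: consonant
  'l' at position 3: consonant
  'k' at position 4: consonant
  'k' at position 5: consonant
  'h' at position 6: consonant
  'm' at position 7: consonant
Total vowels: 0

0


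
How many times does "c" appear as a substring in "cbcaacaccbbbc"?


Searching for "c" in "cbcaacaccbbbc"
Scanning each position:
  Position 0: "c" => MATCH
  Position 1: "b" => no
  Position 2: "c" => MATCH
  Position 3: "a" => no
  Position 4: "a" => no
  Position 5: "c" => MATCH
  Position 6: "a" => no
  Position 7: "c" => MATCH
  Position 8: "c" => MATCH
  Position 9: "b" => no
  Position 10: "b" => no
  Position 11: "b" => no
  Position 12: "c" => MATCH
Total occurrences: 6

6


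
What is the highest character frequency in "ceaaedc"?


Input: ceaaedc
Character counts:
  'a': 2
  'c': 2
  'd': 1
  'e': 2
Maximum frequency: 2

2


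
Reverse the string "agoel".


Input: agoel
Reading characters right to left:
  Position 4: 'l'
  Position 3: 'e'
  Position 2: 'o'
  Position 1: 'g'
  Position 0: 'a'
Reversed: leoga

leoga


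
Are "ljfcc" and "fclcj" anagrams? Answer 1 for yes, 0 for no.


Strings: "ljfcc", "fclcj"
Sorted first:  ccfjl
Sorted second: ccfjl
Sorted forms match => anagrams

1


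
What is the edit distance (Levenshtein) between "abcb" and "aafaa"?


Computing edit distance: "abcb" -> "aafaa"
DP table:
           a    a    f    a    a
      0    1    2    3    4    5
  a   1    0    1    2    3    4
  b   2    1    1    2    3    4
  c   3    2    2    2    3    4
  b   4    3    3    3    3    4
Edit distance = dp[4][5] = 4

4


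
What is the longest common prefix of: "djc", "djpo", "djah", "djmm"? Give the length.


Words: djc, djpo, djah, djmm
  Position 0: all 'd' => match
  Position 1: all 'j' => match
  Position 2: ('c', 'p', 'a', 'm') => mismatch, stop
LCP = "dj" (length 2)

2


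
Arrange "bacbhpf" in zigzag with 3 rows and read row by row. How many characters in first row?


Zigzag "bacbhpf" into 3 rows:
Placing characters:
  'b' => row 0
  'a' => row 1
  'c' => row 2
  'b' => row 1
  'h' => row 0
  'p' => row 1
  'f' => row 2
Rows:
  Row 0: "bh"
  Row 1: "abp"
  Row 2: "cf"
First row length: 2

2


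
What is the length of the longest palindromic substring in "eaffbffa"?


Input: "eaffbffa"
Checking substrings for palindromes:
  [1:8] "affbffa" (len 7) => palindrome
  [2:7] "ffbff" (len 5) => palindrome
  [3:6] "fbf" (len 3) => palindrome
  [2:4] "ff" (len 2) => palindrome
  [5:7] "ff" (len 2) => palindrome
Longest palindromic substring: "affbffa" with length 7

7


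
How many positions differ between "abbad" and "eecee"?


Comparing "abbad" and "eecee" position by position:
  Position 0: 'a' vs 'e' => DIFFER
  Position 1: 'b' vs 'e' => DIFFER
  Position 2: 'b' vs 'c' => DIFFER
  Position 3: 'a' vs 'e' => DIFFER
  Position 4: 'd' vs 'e' => DIFFER
Positions that differ: 5

5


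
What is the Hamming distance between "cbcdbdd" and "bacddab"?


Comparing "cbcdbdd" and "bacddab" position by position:
  Position 0: 'c' vs 'b' => differ
  Position 1: 'b' vs 'a' => differ
  Position 2: 'c' vs 'c' => same
  Position 3: 'd' vs 'd' => same
  Position 4: 'b' vs 'd' => differ
  Position 5: 'd' vs 'a' => differ
  Position 6: 'd' vs 'b' => differ
Total differences (Hamming distance): 5

5


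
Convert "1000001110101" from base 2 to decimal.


Input: "1000001110101" in base 2
Positional expansion:
  Digit '1' (value 1) x 2^12 = 4096
  Digit '0' (value 0) x 2^11 = 0
  Digit '0' (value 0) x 2^10 = 0
  Digit '0' (value 0) x 2^9 = 0
  Digit '0' (value 0) x 2^8 = 0
  Digit '0' (value 0) x 2^7 = 0
  Digit '1' (value 1) x 2^6 = 64
  Digit '1' (value 1) x 2^5 = 32
  Digit '1' (value 1) x 2^4 = 16
  Digit '0' (value 0) x 2^3 = 0
  Digit '1' (value 1) x 2^2 = 4
  Digit '0' (value 0) x 2^1 = 0
  Digit '1' (value 1) x 2^0 = 1
Sum = 4213

4213


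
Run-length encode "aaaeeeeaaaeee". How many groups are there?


Input: aaaeeeeaaaeee
Scanning for consecutive runs:
  Group 1: 'a' x 3 (positions 0-2)
  Group 2: 'e' x 4 (positions 3-6)
  Group 3: 'a' x 3 (positions 7-9)
  Group 4: 'e' x 3 (positions 10-12)
Total groups: 4

4


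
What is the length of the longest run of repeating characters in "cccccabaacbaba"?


Input: "cccccabaacbaba"
Scanning for longest run:
  Position 1 ('c'): continues run of 'c', length=2
  Position 2 ('c'): continues run of 'c', length=3
  Position 3 ('c'): continues run of 'c', length=4
  Position 4 ('c'): continues run of 'c', length=5
  Position 5 ('a'): new char, reset run to 1
  Position 6 ('b'): new char, reset run to 1
  Position 7 ('a'): new char, reset run to 1
  Position 8 ('a'): continues run of 'a', length=2
  Position 9 ('c'): new char, reset run to 1
  Position 10 ('b'): new char, reset run to 1
  Position 11 ('a'): new char, reset run to 1
  Position 12 ('b'): new char, reset run to 1
  Position 13 ('a'): new char, reset run to 1
Longest run: 'c' with length 5

5


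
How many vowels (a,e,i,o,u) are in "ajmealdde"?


Input: ajmealdde
Checking each character:
  'a' at position 0: vowel (running total: 1)
  'j' at position 1: consonant
  'm' at position 2: consonant
  'e' at position 3: vowel (running total: 2)
  'a' at position 4: vowel (running total: 3)
  'l' at position 5: consonant
  'd' at position 6: consonant
  'd' at position 7: consonant
  'e' at position 8: vowel (running total: 4)
Total vowels: 4

4


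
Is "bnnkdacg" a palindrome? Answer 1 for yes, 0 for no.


Input: bnnkdacg
Reversed: gcadknnb
  Compare pos 0 ('b') with pos 7 ('g'): MISMATCH
  Compare pos 1 ('n') with pos 6 ('c'): MISMATCH
  Compare pos 2 ('n') with pos 5 ('a'): MISMATCH
  Compare pos 3 ('k') with pos 4 ('d'): MISMATCH
Result: not a palindrome

0


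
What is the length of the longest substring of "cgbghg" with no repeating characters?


Input: "cgbghg"
Sliding window (track last position of each char):
  Position 0 ('c'): window [0,0] length 1 -- new best
  Position 1 ('g'): window [0,1] length 2 -- new best
  Position 2 ('b'): window [0,2] length 3 -- new best
  Position 3 ('g'): repeat (last at 1), move window start to 2
  Position 3 ('g'): window [2,3] length 2
  Position 4 ('h'): window [2,4] length 3
  Position 5 ('g'): repeat (last at 3), move window start to 4
  Position 5 ('g'): window [4,5] length 2
Longest substring with no repeats: "cgb" with length 3

3


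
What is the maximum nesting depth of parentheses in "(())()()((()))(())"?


Input: "(())()()((()))(())"
Tracking depth:
  Position 0 '(': depth becomes 1
  Position 1 '(': depth becomes 2
  Position 2 ')': depth becomes 1
  Position 3 ')': depth becomes 0
  Position 4 '(': depth becomes 1
  Position 5 ')': depth becomes 0
  Position 6 '(': depth becomes 1
  Position 7 ')': depth becomes 0
  Position 8 '(': depth becomes 1
  Position 9 '(': depth becomes 2
  Position 10 '(': depth becomes 3
  Position 11 ')': depth becomes 2
  Position 12 ')': depth becomes 1
  Position 13 ')': depth becomes 0
  Position 14 '(': depth becomes 1
  Position 15 '(': depth becomes 2
  Position 16 ')': depth becomes 1
  Position 17 ')': depth becomes 0
Maximum depth reached: 3

3


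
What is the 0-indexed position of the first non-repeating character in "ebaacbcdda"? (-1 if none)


Input: ebaacbcdda
Character frequencies:
  'a': 3
  'b': 2
  'c': 2
  'd': 2
  'e': 1
Scanning left to right for freq == 1:
  Position 0 ('e'): unique! => answer = 0

0


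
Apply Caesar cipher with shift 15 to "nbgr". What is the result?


Caesar cipher: shift "nbgr" by 15
  'n' (pos 13) + 15 = pos 2 = 'c'
  'b' (pos 1) + 15 = pos 16 = 'q'
  'g' (pos 6) + 15 = pos 21 = 'v'
  'r' (pos 17) + 15 = pos 6 = 'g'
Result: cqvg

cqvg


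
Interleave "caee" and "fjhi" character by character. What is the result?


Interleaving "caee" and "fjhi":
  Position 0: 'c' from first, 'f' from second => "cf"
  Position 1: 'a' from first, 'j' from second => "aj"
  Position 2: 'e' from first, 'h' from second => "eh"
  Position 3: 'e' from first, 'i' from second => "ei"
Result: cfajehei

cfajehei


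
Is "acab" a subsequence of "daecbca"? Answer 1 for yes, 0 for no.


Check if "acab" is a subsequence of "daecbca"
Greedy scan:
  Position 0 ('d'): no match needed
  Position 1 ('a'): matches sub[0] = 'a'
  Position 2 ('e'): no match needed
  Position 3 ('c'): matches sub[1] = 'c'
  Position 4 ('b'): no match needed
  Position 5 ('c'): no match needed
  Position 6 ('a'): matches sub[2] = 'a'
Only matched 3/4 characters => not a subsequence

0


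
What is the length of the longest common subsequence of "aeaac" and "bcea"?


LCS of "aeaac" and "bcea"
DP table:
           b    c    e    a
      0    0    0    0    0
  a   0    0    0    0    1
  e   0    0    0    1    1
  a   0    0    0    1    2
  a   0    0    0    1    2
  c   0    0    1    1    2
LCS length = dp[5][4] = 2

2


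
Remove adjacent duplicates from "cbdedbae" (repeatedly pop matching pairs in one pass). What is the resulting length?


Input: cbdedbae
Stack-based adjacent duplicate removal:
  Read 'c': push. Stack: c
  Read 'b': push. Stack: cb
  Read 'd': push. Stack: cbd
  Read 'e': push. Stack: cbde
  Read 'd': push. Stack: cbded
  Read 'b': push. Stack: cbdedb
  Read 'a': push. Stack: cbdedba
  Read 'e': push. Stack: cbdedbae
Final stack: "cbdedbae" (length 8)

8


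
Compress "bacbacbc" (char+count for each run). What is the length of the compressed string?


Input: bacbacbc
Runs:
  'b' x 1 => "b1"
  'a' x 1 => "a1"
  'c' x 1 => "c1"
  'b' x 1 => "b1"
  'a' x 1 => "a1"
  'c' x 1 => "c1"
  'b' x 1 => "b1"
  'c' x 1 => "c1"
Compressed: "b1a1c1b1a1c1b1c1"
Compressed length: 16

16


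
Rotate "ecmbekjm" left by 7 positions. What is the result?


Input: "ecmbekjm", rotate left by 7
First 7 characters: "ecmbekj"
Remaining characters: "m"
Concatenate remaining + first: "m" + "ecmbekj" = "mecmbekj"

mecmbekj


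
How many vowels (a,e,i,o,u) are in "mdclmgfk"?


Input: mdclmgfk
Checking each character:
  'm' at position 0: consonant
  'd' at position 1: consonant
  'c' at position 2: consonant
  'l' at position 3: consonant
  'm' at position 4: consonant
  'g' at position 5: consonant
  'f' at position 6: consonant
  'k' at position 7: consonant
Total vowels: 0

0


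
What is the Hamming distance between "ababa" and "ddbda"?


Comparing "ababa" and "ddbda" position by position:
  Position 0: 'a' vs 'd' => differ
  Position 1: 'b' vs 'd' => differ
  Position 2: 'a' vs 'b' => differ
  Position 3: 'b' vs 'd' => differ
  Position 4: 'a' vs 'a' => same
Total differences (Hamming distance): 4

4


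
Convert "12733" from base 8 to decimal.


Input: "12733" in base 8
Positional expansion:
  Digit '1' (value 1) x 8^4 = 4096
  Digit '2' (value 2) x 8^3 = 1024
  Digit '7' (value 7) x 8^2 = 448
  Digit '3' (value 3) x 8^1 = 24
  Digit '3' (value 3) x 8^0 = 3
Sum = 5595

5595


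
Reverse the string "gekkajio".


Input: gekkajio
Reading characters right to left:
  Position 7: 'o'
  Position 6: 'i'
  Position 5: 'j'
  Position 4: 'a'
  Position 3: 'k'
  Position 2: 'k'
  Position 1: 'e'
  Position 0: 'g'
Reversed: oijakkeg

oijakkeg


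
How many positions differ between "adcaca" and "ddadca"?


Comparing "adcaca" and "ddadca" position by position:
  Position 0: 'a' vs 'd' => DIFFER
  Position 1: 'd' vs 'd' => same
  Position 2: 'c' vs 'a' => DIFFER
  Position 3: 'a' vs 'd' => DIFFER
  Position 4: 'c' vs 'c' => same
  Position 5: 'a' vs 'a' => same
Positions that differ: 3

3


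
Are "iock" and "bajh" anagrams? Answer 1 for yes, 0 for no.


Strings: "iock", "bajh"
Sorted first:  ciko
Sorted second: abhj
Differ at position 0: 'c' vs 'a' => not anagrams

0


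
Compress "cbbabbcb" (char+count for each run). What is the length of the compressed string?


Input: cbbabbcb
Runs:
  'c' x 1 => "c1"
  'b' x 2 => "b2"
  'a' x 1 => "a1"
  'b' x 2 => "b2"
  'c' x 1 => "c1"
  'b' x 1 => "b1"
Compressed: "c1b2a1b2c1b1"
Compressed length: 12

12


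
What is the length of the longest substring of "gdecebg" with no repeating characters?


Input: "gdecebg"
Sliding window (track last position of each char):
  Position 0 ('g'): window [0,0] length 1 -- new best
  Position 1 ('d'): window [0,1] length 2 -- new best
  Position 2 ('e'): window [0,2] length 3 -- new best
  Position 3 ('c'): window [0,3] length 4 -- new best
  Position 4 ('e'): repeat (last at 2), move window start to 3
  Position 4 ('e'): window [3,4] length 2
  Position 5 ('b'): window [3,5] length 3
  Position 6 ('g'): window [3,6] length 4
Longest substring with no repeats: "gdec" with length 4

4


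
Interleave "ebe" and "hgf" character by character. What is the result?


Interleaving "ebe" and "hgf":
  Position 0: 'e' from first, 'h' from second => "eh"
  Position 1: 'b' from first, 'g' from second => "bg"
  Position 2: 'e' from first, 'f' from second => "ef"
Result: ehbgef

ehbgef


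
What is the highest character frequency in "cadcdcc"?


Input: cadcdcc
Character counts:
  'a': 1
  'c': 4
  'd': 2
Maximum frequency: 4

4


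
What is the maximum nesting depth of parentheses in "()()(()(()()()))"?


Input: "()()(()(()()()))"
Tracking depth:
  Position 0 '(': depth becomes 1
  Position 1 ')': depth becomes 0
  Position 2 '(': depth becomes 1
  Position 3 ')': depth becomes 0
  Position 4 '(': depth becomes 1
  Position 5 '(': depth becomes 2
  Position 6 ')': depth becomes 1
  Position 7 '(': depth becomes 2
  Position 8 '(': depth becomes 3
  Position 9 ')': depth becomes 2
  Position 10 '(': depth becomes 3
  Position 11 ')': depth becomes 2
  Position 12 '(': depth becomes 3
  Position 13 ')': depth becomes 2
  Position 14 ')': depth becomes 1
  Position 15 ')': depth becomes 0
Maximum depth reached: 3

3


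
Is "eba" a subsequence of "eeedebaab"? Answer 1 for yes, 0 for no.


Check if "eba" is a subsequence of "eeedebaab"
Greedy scan:
  Position 0 ('e'): matches sub[0] = 'e'
  Position 1 ('e'): no match needed
  Position 2 ('e'): no match needed
  Position 3 ('d'): no match needed
  Position 4 ('e'): no match needed
  Position 5 ('b'): matches sub[1] = 'b'
  Position 6 ('a'): matches sub[2] = 'a'
  Position 7 ('a'): no match needed
  Position 8 ('b'): no match needed
All 3 characters matched => is a subsequence

1


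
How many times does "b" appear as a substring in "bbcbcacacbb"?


Searching for "b" in "bbcbcacacbb"
Scanning each position:
  Position 0: "b" => MATCH
  Position 1: "b" => MATCH
  Position 2: "c" => no
  Position 3: "b" => MATCH
  Position 4: "c" => no
  Position 5: "a" => no
  Position 6: "c" => no
  Position 7: "a" => no
  Position 8: "c" => no
  Position 9: "b" => MATCH
  Position 10: "b" => MATCH
Total occurrences: 5

5


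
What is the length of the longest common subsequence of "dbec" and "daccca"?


LCS of "dbec" and "daccca"
DP table:
           d    a    c    c    c    a
      0    0    0    0    0    0    0
  d   0    1    1    1    1    1    1
  b   0    1    1    1    1    1    1
  e   0    1    1    1    1    1    1
  c   0    1    1    2    2    2    2
LCS length = dp[4][6] = 2

2


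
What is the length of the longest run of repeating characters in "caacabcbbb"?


Input: "caacabcbbb"
Scanning for longest run:
  Position 1 ('a'): new char, reset run to 1
  Position 2 ('a'): continues run of 'a', length=2
  Position 3 ('c'): new char, reset run to 1
  Position 4 ('a'): new char, reset run to 1
  Position 5 ('b'): new char, reset run to 1
  Position 6 ('c'): new char, reset run to 1
  Position 7 ('b'): new char, reset run to 1
  Position 8 ('b'): continues run of 'b', length=2
  Position 9 ('b'): continues run of 'b', length=3
Longest run: 'b' with length 3

3
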